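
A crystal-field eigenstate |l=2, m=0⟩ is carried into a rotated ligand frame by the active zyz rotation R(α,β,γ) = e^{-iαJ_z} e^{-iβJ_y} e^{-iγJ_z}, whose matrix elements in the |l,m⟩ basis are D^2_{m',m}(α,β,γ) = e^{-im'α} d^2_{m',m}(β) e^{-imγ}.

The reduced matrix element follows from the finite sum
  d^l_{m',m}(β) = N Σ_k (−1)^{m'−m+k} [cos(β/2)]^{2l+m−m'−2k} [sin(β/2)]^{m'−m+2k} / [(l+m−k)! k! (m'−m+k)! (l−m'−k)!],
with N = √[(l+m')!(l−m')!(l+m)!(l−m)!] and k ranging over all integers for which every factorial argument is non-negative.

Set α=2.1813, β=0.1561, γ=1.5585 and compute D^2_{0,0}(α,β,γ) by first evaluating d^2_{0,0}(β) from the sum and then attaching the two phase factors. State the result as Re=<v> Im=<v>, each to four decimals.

Re=0.9637 Im=0.0000

Split into d^2_{0,0}(β=0.1561) × two z-phases.
Half-angle: c=0.996956, s=0.077971. N=√(2·2·2·2)=4.000000
k: max(0,(0)−(0))=0 … min(2+(0),2−(0))=2
  k=0: (−1)^0·4.0000/(4)·0.9970^4·0.0780^0 = +0.987878
  k=1: (−1)^1·4.0000/(1)·0.9970^2·0.0780^2 = -0.024170
  k=2: (−1)^2·4.0000/(4)·0.9970^0·0.0780^4 = +0.000037
d^2_{0,0}(0.1561) = +0.987878 -0.024170 +0.000037 = +0.963745
Phases: e^{-i·(0)·2.1813}=+1.000000+0.000000i, e^{-i·(0)·1.5585}=+1.000000+0.000000i ⇒ D=+0.963745+0.000000i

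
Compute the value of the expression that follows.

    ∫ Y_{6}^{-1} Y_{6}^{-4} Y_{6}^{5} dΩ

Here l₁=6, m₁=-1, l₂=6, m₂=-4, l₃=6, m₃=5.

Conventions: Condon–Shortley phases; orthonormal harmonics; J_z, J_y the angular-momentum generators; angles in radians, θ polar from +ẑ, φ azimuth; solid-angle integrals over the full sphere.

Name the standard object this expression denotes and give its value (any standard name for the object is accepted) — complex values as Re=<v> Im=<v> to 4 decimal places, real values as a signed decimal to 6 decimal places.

Gaunt coefficient, +0.130527

This is a Gaunt coefficient — the integral of a triple product of spherical harmonics over the sphere.
m-sum 0 ✓  L=18 even ✓  0≤6≤12 ✓
Π(2lᵢ+1) = 13×13×13 = 2197
triangle coeff Δ(6,6,6) = 1/325909584
Σ_t [0,6]: t=0:+1/373248000 t=1:−1/1728000 t=2:+1/110592 t=3:−1/46656 t=4:+1/110592 t=5:−1/1728000 t=6:+1/373248000 = -7/1555200
(3j)²=400/46189 [(6 6 6; 0 0 0)], sign=-1
Σ_t [1,2]: t=1:−1/10368000 t=2:+1/4147200 = 1/6912000
(3j)²=189/16796 [(6 6 6; -1 -4 5)], sign=-1
⇒ 4πI² = 245700/1147619
I = (+1)√(245700/1147619/(4π)) = 0.13052653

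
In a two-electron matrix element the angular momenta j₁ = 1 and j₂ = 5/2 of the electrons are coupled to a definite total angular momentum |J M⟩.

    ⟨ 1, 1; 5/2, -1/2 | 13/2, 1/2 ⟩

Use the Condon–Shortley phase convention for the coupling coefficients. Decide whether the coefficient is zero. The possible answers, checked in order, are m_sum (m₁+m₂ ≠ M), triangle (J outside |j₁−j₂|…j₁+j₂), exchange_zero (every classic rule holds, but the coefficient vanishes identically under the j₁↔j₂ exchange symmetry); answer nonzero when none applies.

m-sum: m₁+m₂ = 1+(-1/2) = 1/2, M = 1/2  ✓
triangle: need |j₁−j₂| ≤ J ≤ j₁+j₂, i.e. J ∈ [3/2, 7/2]; J = 13/2 is outside ✗ ⇒ coefficient is 0

triangle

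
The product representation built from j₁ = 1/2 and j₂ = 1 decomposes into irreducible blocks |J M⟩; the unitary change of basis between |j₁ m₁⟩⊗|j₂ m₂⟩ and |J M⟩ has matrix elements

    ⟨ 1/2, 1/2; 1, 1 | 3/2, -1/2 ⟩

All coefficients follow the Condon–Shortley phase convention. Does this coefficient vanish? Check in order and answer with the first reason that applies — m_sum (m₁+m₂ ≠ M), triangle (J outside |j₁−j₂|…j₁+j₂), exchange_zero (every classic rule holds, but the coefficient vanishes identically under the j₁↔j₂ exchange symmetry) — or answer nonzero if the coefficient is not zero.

m_sum

m-sum: m₁+m₂ = 1/2+1 = 3/2, M = -1/2  ✗ ⇒ coefficient is 0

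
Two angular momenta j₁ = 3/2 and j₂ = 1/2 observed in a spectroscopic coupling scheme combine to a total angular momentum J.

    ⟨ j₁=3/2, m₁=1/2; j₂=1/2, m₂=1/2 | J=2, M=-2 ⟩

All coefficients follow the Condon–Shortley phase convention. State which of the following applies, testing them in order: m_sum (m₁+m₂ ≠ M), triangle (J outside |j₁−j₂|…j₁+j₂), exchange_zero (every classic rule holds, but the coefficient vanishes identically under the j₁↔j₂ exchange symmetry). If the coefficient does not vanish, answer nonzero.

m_sum

m-sum: m₁+m₂ = 1/2+1/2 = 1, M = -2  ✗ ⇒ coefficient is 0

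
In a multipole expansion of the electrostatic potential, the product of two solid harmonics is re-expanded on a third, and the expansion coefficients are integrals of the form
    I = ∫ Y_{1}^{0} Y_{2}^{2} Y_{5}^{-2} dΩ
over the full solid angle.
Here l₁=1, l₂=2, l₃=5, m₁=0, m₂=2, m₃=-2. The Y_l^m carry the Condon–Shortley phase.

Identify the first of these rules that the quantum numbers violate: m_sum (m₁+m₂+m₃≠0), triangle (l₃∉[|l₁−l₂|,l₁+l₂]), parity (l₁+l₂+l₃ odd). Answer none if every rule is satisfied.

Σmᵢ = 0  ✓
l₃∈[|l₁−l₂|,l₁+l₂]=[1,3] required, l₃=5 fails  ✗
Σlᵢ = 8 ⇒ even

triangle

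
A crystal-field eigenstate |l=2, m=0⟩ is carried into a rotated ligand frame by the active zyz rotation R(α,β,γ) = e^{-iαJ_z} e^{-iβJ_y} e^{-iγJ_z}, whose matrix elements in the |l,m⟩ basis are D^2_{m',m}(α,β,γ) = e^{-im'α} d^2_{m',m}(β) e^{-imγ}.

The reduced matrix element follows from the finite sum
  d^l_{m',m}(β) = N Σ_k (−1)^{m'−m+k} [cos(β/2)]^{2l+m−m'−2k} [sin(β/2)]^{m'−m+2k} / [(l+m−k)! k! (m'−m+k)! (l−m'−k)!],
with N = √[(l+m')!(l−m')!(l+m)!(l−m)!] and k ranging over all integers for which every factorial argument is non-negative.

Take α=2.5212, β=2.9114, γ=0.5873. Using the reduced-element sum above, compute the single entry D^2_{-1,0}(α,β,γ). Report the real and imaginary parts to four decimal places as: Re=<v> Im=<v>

D^2_{-1,0}(2.5212,2.9114,0.5873) = e^{-i·-1·2.5212}·d^2_{-1,0}(2.9114)·e^{-i·0·0.5873}. Compute d first:
c=cos(2.911400/2)=0.114842, s=sin(2.911400/2)=0.993384; N=√[1·6·2·2]=4.898979
k∈{1,2} keeps every argument non-negative
  k=1: (−1)^0·4.8990/(2)·0.1148^3·0.9934^1 = +0.003686
  k=2: (−1)^1·4.8990/(2)·0.1148^1·0.9934^3 = -0.275759
d^2_{-1,0}(2.9114) = +0.003686 -0.275759 = -0.272073
Phases: e^{-i·(-1)·2.5212}=-0.813650+0.581355i, e^{-i·(0)·0.5873}=+1.000000+0.000000i ⇒ D=+0.221372-0.158171i

Re=0.2214 Im=-0.1582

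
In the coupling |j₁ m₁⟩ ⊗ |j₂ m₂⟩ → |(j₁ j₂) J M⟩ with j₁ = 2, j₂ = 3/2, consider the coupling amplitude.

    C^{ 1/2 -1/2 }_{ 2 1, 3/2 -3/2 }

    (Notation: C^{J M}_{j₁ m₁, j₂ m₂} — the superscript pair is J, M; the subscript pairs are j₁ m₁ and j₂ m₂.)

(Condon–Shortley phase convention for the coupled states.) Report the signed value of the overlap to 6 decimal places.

triangle: 3!·1!·0!/5! = 6/120
(j±m)!: 3!·1!·0!·3!·0!·1! = 36
prefactor² = (2J+1)·Δ·N² = 18/5
  k=0: +1/(0!·3!·1!·0!·0!·0!) = 1/6
Σ = 1/6  ⇒  CG² = 18/5·(1/6)² = 1/10
CG = +√(1/10) = +0.316228

+0.316228  (= +√(1/10))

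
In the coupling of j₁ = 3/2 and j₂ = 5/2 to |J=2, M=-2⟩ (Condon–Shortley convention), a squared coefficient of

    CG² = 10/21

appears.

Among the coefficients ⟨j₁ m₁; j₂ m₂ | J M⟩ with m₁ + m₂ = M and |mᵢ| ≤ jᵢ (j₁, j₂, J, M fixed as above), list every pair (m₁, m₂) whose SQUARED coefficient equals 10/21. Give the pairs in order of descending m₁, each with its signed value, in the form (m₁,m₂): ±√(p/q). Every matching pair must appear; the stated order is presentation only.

Admissible pairs with m₁+m₂ = M = -2: (-3/2,-1/2), (-1/2,-3/2), (1/2,-5/2)
  (m₁,m₂)=(1/2,-5/2): CG² = 10/21, CG = +√(10/21)   ← matches the target
  (m₁,m₂)=(-1/2,-3/2): CG² = 8/21, CG = −√(8/21)
  (m₁,m₂)=(-3/2,-1/2): CG² = 1/7, CG = +√(1/7)
Pairs with CG² = 10/21: (1/2,-5/2): +√(10/21)

(1/2,-5/2): +√(10/21)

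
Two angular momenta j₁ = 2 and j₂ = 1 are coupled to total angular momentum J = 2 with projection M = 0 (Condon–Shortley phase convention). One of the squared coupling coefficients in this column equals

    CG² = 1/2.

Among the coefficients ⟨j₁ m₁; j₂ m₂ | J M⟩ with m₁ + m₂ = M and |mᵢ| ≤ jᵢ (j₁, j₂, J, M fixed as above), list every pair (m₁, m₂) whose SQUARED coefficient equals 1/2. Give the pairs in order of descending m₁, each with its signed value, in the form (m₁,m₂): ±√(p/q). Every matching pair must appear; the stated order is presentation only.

(1,-1): +√(1/2); (-1,1): −√(1/2)

Admissible pairs with m₁+m₂ = M = 0: (-1,1), (0,0), (1,-1)
  (m₁,m₂)=(1,-1): CG² = 1/2, CG = +√(1/2)   ← matches the target
  (m₁,m₂)=(0,0): CG² = 0/1, CG = 0
  (m₁,m₂)=(-1,1): CG² = 1/2, CG = −√(1/2)   ← matches the target
Pairs with CG² = 1/2: (1,-1): +√(1/2); (-1,1): −√(1/2)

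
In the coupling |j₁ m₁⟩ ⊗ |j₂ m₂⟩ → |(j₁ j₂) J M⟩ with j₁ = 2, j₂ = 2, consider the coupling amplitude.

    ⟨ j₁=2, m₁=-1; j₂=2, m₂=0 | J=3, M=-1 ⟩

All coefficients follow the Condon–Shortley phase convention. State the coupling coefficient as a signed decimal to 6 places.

j₁+j₂−J=1  J+j₁−j₂=3  J−j₁+j₂=3  j₁+j₂+J+1=8
(j₁±m₁, j₂±m₂, J±M) = (1,3,2,2,2,4)
P² = 36/5
sum k=0..1:
  [0] +1/12 = 1/12
  [1] −1/4 = -1/4
S = -1/6
C² = P²·S² = 1/5 ; C = -0.447214

−√(1/5) ≈ -0.447214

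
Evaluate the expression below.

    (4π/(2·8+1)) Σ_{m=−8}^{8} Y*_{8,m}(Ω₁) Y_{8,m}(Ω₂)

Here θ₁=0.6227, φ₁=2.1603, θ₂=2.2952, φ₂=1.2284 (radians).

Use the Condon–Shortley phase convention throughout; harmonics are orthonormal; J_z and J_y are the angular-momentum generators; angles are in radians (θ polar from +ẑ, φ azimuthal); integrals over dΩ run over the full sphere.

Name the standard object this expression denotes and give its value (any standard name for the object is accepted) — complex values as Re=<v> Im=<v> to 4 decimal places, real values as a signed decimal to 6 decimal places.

Legendre polynomial (addition theorem), -0.205227

This sum is the spherical-harmonic addition theorem: it equals the Legendre polynomial P_l(cos γ) of the angle γ between the two directions.
Addition theorem: P_8(cos γ) = (4π/17) Σ_m Y*_{lm}(Ω₁) Y_{lm}(Ω₂), m = −8…8:
  m=-8: Y*=(0.000025, -0.006901)  Y=(-0.046922, 0.019972)  product (0.000137, 0.000324)
  m=-7: Y*=(-0.032033, 0.021257)  Y=(0.122352, 0.132708)  product (-0.006740, -0.001650)
  m=-6: Y*=(0.121648, 0.050778)  Y=(0.172507, -0.328478)  product (0.037665, -0.031199)
  m=-5: Y*=(-0.059297, -0.301691)  Y=(-0.450833, -0.064077)  product (0.007401, 0.139812)
  m=-4: Y*=(-0.336750, 0.335527)  Y=(0.045036, 0.220798)  product (-0.089250, -0.059243)
  m=-3: Y*=(0.389821, 0.078094)  Y=(-0.186555, 0.112744)  product (-0.081528, 0.029381)
  m=-2: Y*=(0.016916, 0.040945)  Y=(0.276756, 0.226005)  product (-0.004572, 0.015155)
  m=-1: Y*=(0.231018, -0.345403)  Y=(-0.020310, 0.056982)  product (0.014990, 0.020179)
  m=+0: Y*=(-0.092731, -0.000000)  Y=(0.364932, 0.000000)  product (-0.033841, -0.000000)
  m=+1: Y*=(-0.231018, -0.345403)  Y=(0.020310, 0.056982)  product (0.014990, -0.020179)
  m=+2: Y*=(0.016916, -0.040945)  Y=(0.276756, -0.226005)  product (-0.004572, -0.015155)
  m=+3: Y*=(-0.389821, 0.078094)  Y=(0.186555, 0.112744)  product (-0.081528, -0.029381)
  m=+4: Y*=(-0.336750, -0.335527)  Y=(0.045036, -0.220798)  product (-0.089250, 0.059243)
  m=+5: Y*=(0.059297, -0.301691)  Y=(0.450833, -0.064077)  product (0.007401, -0.139812)
  m=+6: Y*=(0.121648, -0.050778)  Y=(0.172507, 0.328478)  product (0.037665, 0.031199)
  m=+7: Y*=(0.032033, 0.021257)  Y=(-0.122352, 0.132708)  product (-0.006740, 0.001650)
  m=+8: Y*=(0.000025, 0.006901)  Y=(-0.046922, -0.019972)  product (0.000137, -0.000324)
Total Σ_m = (-0.277634, -0.000000). Multiply by 0.739198: (-0.205227, -0.000000). P_8(cos γ) = -0.205227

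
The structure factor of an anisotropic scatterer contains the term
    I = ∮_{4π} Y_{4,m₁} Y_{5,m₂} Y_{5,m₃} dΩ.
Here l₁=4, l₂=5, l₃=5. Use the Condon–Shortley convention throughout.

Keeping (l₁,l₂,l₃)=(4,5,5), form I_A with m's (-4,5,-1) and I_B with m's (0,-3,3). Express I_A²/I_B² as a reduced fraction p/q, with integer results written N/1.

Shared (l₁,l₂,l₃)=(4,5,5): N and (l;000)² cancel in I_A²/I_B².
A: Δ = 4!·4!·6!/15! = 1/3153150; Racah Σ t=4..4: t=4:+1/414720 = 1/414720; ⇒ 3j(4 5 5; -4 5 -1)² = 2/429, sgn +1
B: Δ = 4!·4!·6!/15! = 1/3153150; Racah Σ t=0..2: t=0:+1/27648 t=1:−1/4320 t=2:+1/11520 = -1/9216; ⇒ 3j(4 5 5; 0 -3 3)² = 2/143, sgn -1
I_A²/I_B² = (2/429)/(2/143) = 1/3

1/3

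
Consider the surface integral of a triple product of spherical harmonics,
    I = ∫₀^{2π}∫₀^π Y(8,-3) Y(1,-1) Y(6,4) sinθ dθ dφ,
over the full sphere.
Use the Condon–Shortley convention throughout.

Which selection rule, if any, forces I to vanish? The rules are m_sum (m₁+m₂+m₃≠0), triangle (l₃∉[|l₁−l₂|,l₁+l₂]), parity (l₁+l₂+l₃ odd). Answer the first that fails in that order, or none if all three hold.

triangle

azimuthal sum: -3 − 1 + 4 = 0  ✓
l₃ must lie in [7,9]; have l₃=6  ✗
L = 8 + 1 + 6 = 15 (odd)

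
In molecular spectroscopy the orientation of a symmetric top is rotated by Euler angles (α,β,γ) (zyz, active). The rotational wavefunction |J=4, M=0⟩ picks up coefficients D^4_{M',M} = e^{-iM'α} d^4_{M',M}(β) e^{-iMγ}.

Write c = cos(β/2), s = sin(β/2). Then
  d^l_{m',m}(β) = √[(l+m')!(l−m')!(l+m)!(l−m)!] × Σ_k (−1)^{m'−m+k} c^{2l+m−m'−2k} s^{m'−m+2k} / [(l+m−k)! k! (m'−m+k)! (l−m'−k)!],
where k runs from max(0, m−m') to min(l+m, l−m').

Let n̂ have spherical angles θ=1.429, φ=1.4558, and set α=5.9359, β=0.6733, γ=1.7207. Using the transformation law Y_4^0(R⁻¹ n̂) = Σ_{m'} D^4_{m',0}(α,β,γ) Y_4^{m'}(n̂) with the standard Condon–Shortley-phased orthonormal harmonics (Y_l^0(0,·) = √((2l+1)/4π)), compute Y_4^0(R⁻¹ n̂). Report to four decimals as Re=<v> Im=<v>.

Need the full column D^4_{m',0} for m'=−4..4 at α=5.9359, β=0.6733, γ=1.7207.
cos(β/2)=0.943867, sin(β/2)=0.330327
d^4_{-4,0}: single k=4 term ⇒ +0.079062;  D = +0.014283-0.077761i
d^4_{-3,0}: k∈[3..4] ⇒ +0.319484 -0.039131 = +0.280354;  D = +0.141472-0.242041i
d^4_{-2,0}: k∈[2..4] ⇒ +0.731936 -0.239061 +0.010980 = +0.503855;  D = +0.387126-0.322495i
d^4_{-1,0}: k∈[1..4] ⇒ +0.985901 -0.724522 +0.088740 -0.001811 = +0.348307;  D = +0.327513-0.118545i
d^4_{0,0}: k∈[0..4] ⇒ +0.629919 -1.234445 +0.340190 -0.018518 +0.000142 = -0.282713;  D = -0.282713+0.000000i
d^4_{1,0}: k∈[0..3] ⇒ -0.985901 +0.724522 -0.088740 +0.001811 = -0.348307;  D = -0.327513-0.118545i
d^4_{2,0}: k∈[0..2] ⇒ +0.731936 -0.239061 +0.010980 = +0.503855;  D = +0.387126+0.322495i
d^4_{3,0}: k∈[0..1] ⇒ -0.319484 +0.039131 = -0.280354;  D = -0.141472-0.242041i
d^4_{4,0}: single k=0 term ⇒ +0.079062;  D = +0.014283+0.077761i
Y_4^{m'}(θ=1.429,φ=1.4558) and Σ D·Y over m':
  (+0.0143-0.0778i)·(+0.3809+0.1887i)  (+0.1415-0.2420i)·(-0.0580+0.1615i)  (+0.3871-0.3225i)·(+0.2746+0.0643i)  (+0.3275-0.1185i)·(-0.0217+0.1881i)  (-0.2827+0.0000i)·(+0.2555+0.0000i)  (-0.3275-0.1185i)·(+0.0217+0.1881i)  (+0.3871+0.3225i)·(+0.2746-0.0643i)  (-0.1415-0.2420i)·(+0.0580+0.1615i)  (+0.0143+0.0778i)·(+0.3809-0.1887i)
Y_4^0(R⁻¹ n̂) = +0.314186+0.000000i

Re=0.3142 Im=0.0000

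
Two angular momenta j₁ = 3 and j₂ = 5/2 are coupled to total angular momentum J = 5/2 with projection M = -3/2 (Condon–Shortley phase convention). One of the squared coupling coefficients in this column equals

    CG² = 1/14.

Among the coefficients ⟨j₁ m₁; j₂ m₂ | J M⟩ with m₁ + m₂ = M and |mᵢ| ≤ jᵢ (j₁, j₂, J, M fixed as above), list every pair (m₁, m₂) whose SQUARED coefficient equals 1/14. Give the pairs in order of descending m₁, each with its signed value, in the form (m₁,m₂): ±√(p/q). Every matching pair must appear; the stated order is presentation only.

(-2,1/2): +√(1/14)

Admissible pairs with m₁+m₂ = M = -3/2: (-3,3/2), (-2,1/2), (-1,-1/2), (0,-3/2), (1,-5/2)
  (m₁,m₂)=(1,-5/2): CG² = 2/7, CG = +√(2/7)
  (m₁,m₂)=(0,-3/2): CG² = 7/30, CG = −√(7/30)
  (m₁,m₂)=(-1,-1/2): CG² = 1/35, CG = +√(1/35)
  (m₁,m₂)=(-2,1/2): CG² = 1/14, CG = +√(1/14)   ← matches the target
  (m₁,m₂)=(-3,3/2): CG² = 8/21, CG = −√(8/21)
Pairs with CG² = 1/14: (-2,1/2): +√(1/14)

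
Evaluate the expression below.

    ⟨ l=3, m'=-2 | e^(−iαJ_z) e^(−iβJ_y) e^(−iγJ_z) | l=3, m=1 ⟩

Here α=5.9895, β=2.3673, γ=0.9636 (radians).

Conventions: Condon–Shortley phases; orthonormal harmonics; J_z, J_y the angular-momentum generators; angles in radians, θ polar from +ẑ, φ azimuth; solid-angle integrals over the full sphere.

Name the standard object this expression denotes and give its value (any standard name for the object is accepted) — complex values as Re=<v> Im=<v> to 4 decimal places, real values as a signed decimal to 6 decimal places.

This is a Wigner D-matrix element — the rotation-matrix element ⟨l m'| R(α,β,γ) |l m⟩ in the angular-momentum basis.
D^3_{-2,1}(5.9895,2.3673,0.9636) = e^{-i·-2·5.9895}·d^3_{-2,1}(2.3673)·e^{-i·1·0.9636}. Compute d first:
Half-angle: c=0.377547, s=0.925990. N=√(1·120·24·2)=75.894664
The bounds max(0,m−m')=3 and min(l+m,l−m')=4 give 2 terms
  k=3: (−1)^0·75.8947/(12)·0.3775^3·0.9260^3 = +0.270249
  k=4: (−1)^1·75.8947/(24)·0.3775^1·0.9260^5 = -0.812837
d^3_{-2,1}(2.3673) = +0.270249 -0.812837 = -0.542588
Attach z-rotation phases: D = e^{-i(-2)(5.9895)}·(-0.542588)·e^{-i(1)(0.9636)} = -0.010756+0.542482i

Wigner D-matrix element, Re=-0.0108 Im=0.5425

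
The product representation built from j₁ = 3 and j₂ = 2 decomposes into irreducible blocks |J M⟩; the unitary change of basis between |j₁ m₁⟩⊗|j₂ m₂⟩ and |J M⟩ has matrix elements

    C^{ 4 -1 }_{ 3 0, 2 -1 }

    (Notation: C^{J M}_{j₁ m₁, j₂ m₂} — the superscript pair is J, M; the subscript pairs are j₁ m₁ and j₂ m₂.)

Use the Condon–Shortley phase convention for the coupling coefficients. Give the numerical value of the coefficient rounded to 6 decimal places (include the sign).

j₁+j₂−J=1  J+j₁−j₂=5  J−j₁+j₂=3  j₁+j₂+J+1=10
(j₁±m₁, j₂±m₂, J±M) = (3,3,1,3,3,5)
P² = 1944/7
sum k=0..1:
  [0] +1/24 = 1/24
  [1] −1/72 = -1/72
S = 1/36
C² = P²·S² = 3/14 ; C = +0.462910

+0.462910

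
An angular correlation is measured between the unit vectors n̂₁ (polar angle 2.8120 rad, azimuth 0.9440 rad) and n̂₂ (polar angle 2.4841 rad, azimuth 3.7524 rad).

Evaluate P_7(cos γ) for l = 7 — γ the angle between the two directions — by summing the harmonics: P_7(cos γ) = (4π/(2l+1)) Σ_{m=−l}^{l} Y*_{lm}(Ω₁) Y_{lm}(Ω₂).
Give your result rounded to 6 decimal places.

0.311764

Addition theorem: P_7(cos γ) = (4π/15) Σ_m Y*_{lm}(Ω₁) Y_{lm}(Ω₂), m = −7…7:
  [-7]  conj(Y_{7,-7})(Ω₁) = (0.000176, 0.000059) ; Y_{7,-7}(Ω₂) = (0.006734, -0.014426) ; Δ = (0.000002, -0.000002)
  [-6]  conj(Y_{7,-6})(Ω₁) = (-0.001657, 0.001181) ; Y_{7,-6}(Ω₂) = (0.066830, -0.038553) ; Δ = (-0.000065, 0.000143)
  [-5]  conj(Y_{7,-5})(Ω₁) = (0.000106, -0.013863) ; Y_{7,-5}(Ω₂) = (0.222629, 0.019542) ; Δ = (0.000294, -0.003084)
  [-4]  conj(Y_{7,-4})(Ω₁) = (0.053012, 0.039011) ; Y_{7,-4}(Ω₂) = (0.319266, 0.268022) ; Δ = (0.006469, 0.026663)
  [-3]  conj(Y_{7,-3})(Ω₁) = (-0.209082, 0.066881) ; Y_{7,-3}(Ω₂) = (0.116133, 0.433714) ; Δ = (-0.053288, -0.082915)
  [-2]  conj(Y_{7,-2})(Ω₁) = (0.150587, -0.458702) ; Y_{7,-2}(Ω₂) = (-0.035033, 0.096218) ; Δ = (0.038860, 0.030559)
  [-1]  conj(Y_{7,-1})(Ω₁) = (0.326723, 0.451138) ; Y_{7,-1}(Ω₂) = (0.294786, -0.206386) ; Δ = (0.189422, 0.065558)
  [+0]  conj(Y_{7,0})(Ω₁) = (0.038884, -0.000000) ; Y_{7,0}(Ω₂) = (0.225116, 0.000000) ; Δ = (0.008753, 0.000000)
  [+1]  conj(Y_{7,1})(Ω₁) = (-0.326723, 0.451138) ; Y_{7,1}(Ω₂) = (-0.294786, -0.206386) ; Δ = (0.189422, -0.065558)
  [+2]  conj(Y_{7,2})(Ω₁) = (0.150587, 0.458702) ; Y_{7,2}(Ω₂) = (-0.035033, -0.096218) ; Δ = (0.038860, -0.030559)
  [+3]  conj(Y_{7,3})(Ω₁) = (0.209082, 0.066881) ; Y_{7,3}(Ω₂) = (-0.116133, 0.433714) ; Δ = (-0.053288, 0.082915)
  [+4]  conj(Y_{7,4})(Ω₁) = (0.053012, -0.039011) ; Y_{7,4}(Ω₂) = (0.319266, -0.268022) ; Δ = (0.006469, -0.026663)
  [+5]  conj(Y_{7,5})(Ω₁) = (-0.000106, -0.013863) ; Y_{7,5}(Ω₂) = (-0.222629, 0.019542) ; Δ = (0.000294, 0.003084)
  [+6]  conj(Y_{7,6})(Ω₁) = (-0.001657, -0.001181) ; Y_{7,6}(Ω₂) = (0.066830, 0.038553) ; Δ = (-0.000065, -0.000143)
  [+7]  conj(Y_{7,7})(Ω₁) = (-0.000176, 0.000059) ; Y_{7,7}(Ω₂) = (-0.006734, -0.014426) ; Δ = (0.000002, 0.000002)
Accumulated sum (0.372141, -0.000000); after 4π/(2l+1) scaling, (0.311764, -0.000000) ⇒ P_7 = 0.311764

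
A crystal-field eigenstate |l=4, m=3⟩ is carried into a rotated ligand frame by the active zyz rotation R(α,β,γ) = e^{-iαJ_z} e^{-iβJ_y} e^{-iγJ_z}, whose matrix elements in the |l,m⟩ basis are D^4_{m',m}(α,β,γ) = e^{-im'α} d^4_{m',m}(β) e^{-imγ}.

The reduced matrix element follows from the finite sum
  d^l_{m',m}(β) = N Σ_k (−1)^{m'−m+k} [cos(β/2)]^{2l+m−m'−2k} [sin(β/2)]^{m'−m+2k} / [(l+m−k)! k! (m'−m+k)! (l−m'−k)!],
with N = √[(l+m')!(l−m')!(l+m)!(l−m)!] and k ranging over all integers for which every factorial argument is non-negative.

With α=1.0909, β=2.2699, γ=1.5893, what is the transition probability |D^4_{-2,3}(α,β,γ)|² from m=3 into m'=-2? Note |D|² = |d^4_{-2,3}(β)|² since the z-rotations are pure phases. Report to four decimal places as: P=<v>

P=0.0771

First d^4_{-2,3}(β=2.2699), then the phase factors e^{-i(-2)α} and e^{-i(3)γ}:
c=cos(2.269900/2)=0.422178, s=sin(2.269900/2)=0.906513; N=√[2·720·5040·1]=2693.993318
k∈{5,6} keeps every argument non-negative
  k=5: (−1)^0·2693.9933/(240)·0.4222^3·0.9065^5 = +0.517061
  k=6: (−1)^1·2693.9933/(720)·0.4222^1·0.9065^7 = -0.794654
d^4_{-2,3}(2.2699) = +0.517061 -0.794654 = -0.277593
|D^4_{-2,3}|² = |d^4_{-2,3}(β)|² = (-0.277593)² = 0.077058 (the z-rotation phases have unit modulus)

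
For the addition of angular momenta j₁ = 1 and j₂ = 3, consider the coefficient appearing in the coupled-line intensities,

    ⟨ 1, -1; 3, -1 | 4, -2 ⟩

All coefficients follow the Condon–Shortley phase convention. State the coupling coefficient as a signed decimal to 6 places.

+√(15/28) = +0.731925

√[9·0!2!6!/9! · 0!2!2!4!2!6!] = √(34560/7)
  +(−1)^0/∏(0,0,2,2,0,4)! = 1/96  (running 1/96)
⟨..|..⟩ = √(34560/7)·(1/96) = +0.731925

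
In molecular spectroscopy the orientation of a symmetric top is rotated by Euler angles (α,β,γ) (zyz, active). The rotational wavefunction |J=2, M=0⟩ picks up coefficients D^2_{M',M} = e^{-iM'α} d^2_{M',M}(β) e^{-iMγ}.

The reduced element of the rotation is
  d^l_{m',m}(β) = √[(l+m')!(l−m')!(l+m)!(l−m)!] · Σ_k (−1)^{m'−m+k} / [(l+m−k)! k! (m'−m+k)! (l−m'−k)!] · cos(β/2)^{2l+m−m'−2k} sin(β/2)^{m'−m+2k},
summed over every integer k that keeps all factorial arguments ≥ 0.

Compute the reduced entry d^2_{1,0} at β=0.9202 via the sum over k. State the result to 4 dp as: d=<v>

d^2_{1,0}(β=0.9202) via the finite sum:
With c≡cos(β/2)=0.896008 and s≡sin(β/2)=0.444038, N=[6·1·2·2]^{1/2}=4.898979
Admissible k: 0..1 (factorial args all ≥0)
  k=0: (−1)^1·4.8990/(2)·0.8960^3·0.4440^1 = -0.782404
  k=1: (−1)^2·4.8990/(2)·0.8960^1·0.4440^3 = +0.192153
d^2_{1,0}(0.9202) = -0.782404 +0.192153 = -0.590251

d=-0.5903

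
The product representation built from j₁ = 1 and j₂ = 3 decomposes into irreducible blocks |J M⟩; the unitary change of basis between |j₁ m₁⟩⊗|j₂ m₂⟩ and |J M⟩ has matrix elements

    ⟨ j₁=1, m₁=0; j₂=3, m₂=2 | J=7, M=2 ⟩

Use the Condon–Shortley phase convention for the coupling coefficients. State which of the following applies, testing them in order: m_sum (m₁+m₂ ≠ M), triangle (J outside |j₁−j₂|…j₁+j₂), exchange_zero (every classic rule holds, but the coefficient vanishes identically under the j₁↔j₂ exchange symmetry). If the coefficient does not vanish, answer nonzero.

m-sum: m₁+m₂ = 0+2 = 2, M = 2  ✓
triangle: need |j₁−j₂| ≤ J ≤ j₁+j₂, i.e. J ∈ [2, 4]; J = 7 is outside ✗ ⇒ coefficient is 0

triangle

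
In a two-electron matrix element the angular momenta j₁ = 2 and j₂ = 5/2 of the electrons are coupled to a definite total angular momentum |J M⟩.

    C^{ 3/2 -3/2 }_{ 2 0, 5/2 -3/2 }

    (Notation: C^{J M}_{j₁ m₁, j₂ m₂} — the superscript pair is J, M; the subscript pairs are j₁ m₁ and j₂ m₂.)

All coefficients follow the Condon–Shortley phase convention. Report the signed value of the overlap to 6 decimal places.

√[4·3!1!2!/7! · 2!2!1!4!0!3!] = √(192/35)
  +(−1)^1/∏(1,2,1,0,0,2)! = -1/4  (running -1/4)
⟨..|..⟩ = √(192/35)·(-1/4) = -0.585540

−√(12/35) = -0.585540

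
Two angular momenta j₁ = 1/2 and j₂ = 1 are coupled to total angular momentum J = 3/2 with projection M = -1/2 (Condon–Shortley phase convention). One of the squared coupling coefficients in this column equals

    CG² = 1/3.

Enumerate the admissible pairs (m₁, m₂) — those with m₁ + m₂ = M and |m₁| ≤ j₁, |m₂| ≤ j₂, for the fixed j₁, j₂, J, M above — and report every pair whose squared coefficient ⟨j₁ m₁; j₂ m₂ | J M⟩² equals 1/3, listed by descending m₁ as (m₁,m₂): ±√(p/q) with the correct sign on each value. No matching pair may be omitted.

Admissible pairs with m₁+m₂ = M = -1/2: (-1/2,0), (1/2,-1)
  (m₁,m₂)=(1/2,-1): CG² = 1/3, CG = +√(1/3)   ← matches the target
  (m₁,m₂)=(-1/2,0): CG² = 2/3, CG = +√(2/3)
Pairs with CG² = 1/3: (1/2,-1): +√(1/3)

(1/2,-1): +√(1/3)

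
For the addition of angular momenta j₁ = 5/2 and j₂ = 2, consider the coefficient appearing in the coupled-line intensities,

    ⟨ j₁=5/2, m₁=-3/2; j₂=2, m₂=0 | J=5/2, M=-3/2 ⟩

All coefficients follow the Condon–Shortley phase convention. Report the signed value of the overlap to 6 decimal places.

triangle: 2!·3!·2!/8! = 24/40320
(j±m)!: 1!·4!·2!·2!·1!·4! = 2304
prefactor² = (2J+1)·Δ·N² = 288/35
  k=1: −1/(1!·1!·3!·1!·0!·1!) = -1/6
  k=2: +1/(2!·0!·2!·0!·1!·2!) = 1/8
Σ = -1/24  ⇒  CG² = 288/35·(-1/24)² = 1/70
CG = −√(1/70) = -0.119523

-0.119523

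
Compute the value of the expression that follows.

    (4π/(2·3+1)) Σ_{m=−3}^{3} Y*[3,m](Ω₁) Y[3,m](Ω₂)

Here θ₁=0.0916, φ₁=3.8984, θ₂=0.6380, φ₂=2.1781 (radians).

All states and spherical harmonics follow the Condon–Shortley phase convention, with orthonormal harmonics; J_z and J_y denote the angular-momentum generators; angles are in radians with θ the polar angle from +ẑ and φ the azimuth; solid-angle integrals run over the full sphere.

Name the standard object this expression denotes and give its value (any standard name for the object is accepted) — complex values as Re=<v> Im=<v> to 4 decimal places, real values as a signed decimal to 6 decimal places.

This sum is the spherical-harmonic addition theorem: it equals the Legendre polynomial P_l(cos γ) of the angle γ between the two directions.
Expand P_3 via completeness: Σ_{m} conj(Y_{3,m}) at Ω₁ times Y_{3,m} at Ω₂ —
  term(m=-3) = (0.000012, -0.000025)   from Y*(Ω₁)=(0.000206, -0.000244), Y(Ω₂)=(0.085383, -0.021903)
  term(m=-2) = (-0.002370, -0.000730)   from Y*(Ω₁)=(0.000487, 0.008501), Y(Ω₂)=(-0.101548, 0.272935)
  term(m=-1) = (-0.007469, 0.049584)   from Y*(Ω₁)=(-0.085071, -0.080340), Y(Ω₂)=(-0.244547, -0.351910)
  term(m=+0) = (0.049377, 0.000000)   from Y*(Ω₁)=(0.727677, -0.000000), Y(Ω₂)=(0.067856, 0.000000)
  term(m=+1) = (-0.007469, -0.049584)   from Y*(Ω₁)=(0.085071, -0.080340), Y(Ω₂)=(0.244547, -0.351910)
  term(m=+2) = (-0.002370, 0.000730)   from Y*(Ω₁)=(0.000487, -0.008501), Y(Ω₂)=(-0.101548, -0.272935)
  term(m=+3) = (0.000012, 0.000025)   from Y*(Ω₁)=(-0.000206, -0.000244), Y(Ω₂)=(-0.085383, -0.021903)
Σ over m = (0.029725, 0.000000); ×(4π/7) → (0.053362, 0.000000). Real part: 0.053362

Legendre polynomial (addition theorem), +0.053362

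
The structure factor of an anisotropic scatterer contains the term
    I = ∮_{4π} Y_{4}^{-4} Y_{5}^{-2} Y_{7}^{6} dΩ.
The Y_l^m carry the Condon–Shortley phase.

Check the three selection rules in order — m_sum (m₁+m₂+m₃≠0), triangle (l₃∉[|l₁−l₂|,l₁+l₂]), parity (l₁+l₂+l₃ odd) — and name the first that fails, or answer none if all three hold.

none

m₁+m₂+m₃ = -4 − 2 + 6 = 0  ✓
triangle: |4−5|=1 ≤ l₃=7 ≤ 4+5=9  ✓
parity: l₁+l₂+l₃ = 16 is even  ✓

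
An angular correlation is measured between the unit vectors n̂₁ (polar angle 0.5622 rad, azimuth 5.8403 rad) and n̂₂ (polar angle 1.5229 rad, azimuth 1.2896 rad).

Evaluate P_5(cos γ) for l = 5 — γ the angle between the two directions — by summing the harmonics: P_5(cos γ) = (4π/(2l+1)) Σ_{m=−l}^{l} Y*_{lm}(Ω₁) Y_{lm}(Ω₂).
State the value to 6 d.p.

-0.083954

Addition theorem: P_5(cos γ) = (4π/11) Σ_m Y*_{lm}(Ω₁) Y_{lm}(Ω₂), m = −5…5:
  [-5]  conj(Y_{5,-5})(Ω₁) = -0.01199 - 0.01598j ; Y_{5,-5}(Ω₂) = 0.45522 - 0.07571j ; Δ = -0.00667 - 0.00637j
  [-4]  conj(Y_{5,-4})(Ω₁) = -0.01999 - 0.09825j ; Y_{5,-4}(Ω₂) = 0.03017 + 0.06311j ; Δ = 0.00560 - 0.00423j
  [-3]  conj(Y_{5,-3})(Ω₁) = 0.06838 - 0.27686j ; Y_{5,-3}(Ω₂) = 0.25223 - 0.22446j ; Δ = -0.04490 - 0.08518j
  [-2]  conj(Y_{5,-2})(Ω₁) = 0.29582 - 0.36208j ; Y_{5,-2}(Ω₂) = 0.06802 + 0.04287j ; Δ = 0.03564 - 0.01195j
  [-1]  conj(Y_{5,-1})(Ω₁) = 0.26833 - 0.12727j ; Y_{5,-1}(Ω₂) = 0.08594 - 0.29752j ; Δ = -0.01481 - 0.09077j
  [+0]  conj(Y_{5,0})(Ω₁) = -0.27959 + 0.00000j ; Y_{5,0}(Ω₂) = 0.08309 + 0.00000j ; Δ = -0.02323 + 0.00000j
  [+1]  conj(Y_{5,1})(Ω₁) = -0.26833 - 0.12727j ; Y_{5,1}(Ω₂) = -0.08594 - 0.29752j ; Δ = -0.01481 + 0.09077j
  [+2]  conj(Y_{5,2})(Ω₁) = 0.29582 + 0.36208j ; Y_{5,2}(Ω₂) = 0.06802 - 0.04287j ; Δ = 0.03564 + 0.01195j
  [+3]  conj(Y_{5,3})(Ω₁) = -0.06838 - 0.27686j ; Y_{5,3}(Ω₂) = -0.25223 - 0.22446j ; Δ = -0.04490 + 0.08518j
  [+4]  conj(Y_{5,4})(Ω₁) = -0.01999 + 0.09825j ; Y_{5,4}(Ω₂) = 0.03017 - 0.06311j ; Δ = 0.00560 + 0.00423j
  [+5]  conj(Y_{5,5})(Ω₁) = 0.01199 - 0.01598j ; Y_{5,5}(Ω₂) = -0.45522 - 0.07571j ; Δ = -0.00667 + 0.00637j
Accumulated sum -0.07349 - 0.00000j; after 4π/(2l+1) scaling, -0.08395 - 0.00000j ⇒ P_5 = -0.083954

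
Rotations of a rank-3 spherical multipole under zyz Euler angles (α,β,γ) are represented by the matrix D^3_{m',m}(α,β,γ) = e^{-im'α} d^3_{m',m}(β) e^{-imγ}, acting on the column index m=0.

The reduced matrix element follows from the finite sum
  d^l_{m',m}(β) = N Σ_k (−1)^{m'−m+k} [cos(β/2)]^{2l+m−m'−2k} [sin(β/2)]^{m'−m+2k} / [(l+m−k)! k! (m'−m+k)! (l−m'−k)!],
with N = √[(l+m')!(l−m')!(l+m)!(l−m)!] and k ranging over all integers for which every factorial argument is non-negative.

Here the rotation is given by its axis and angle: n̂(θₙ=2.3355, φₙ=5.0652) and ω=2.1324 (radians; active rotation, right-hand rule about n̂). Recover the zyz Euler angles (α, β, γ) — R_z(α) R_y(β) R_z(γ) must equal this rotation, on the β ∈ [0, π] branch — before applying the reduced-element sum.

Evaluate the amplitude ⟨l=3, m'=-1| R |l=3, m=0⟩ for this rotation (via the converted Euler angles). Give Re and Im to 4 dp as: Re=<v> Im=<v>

Re=0.2887 Im=-0.1749

Axis–angle → zyz. n̂ = (sinθₙcosφₙ, sinθₙsinφₙ, cosθₙ) = (+0.249335, -0.677141, -0.692323), ω = 2.1324.
R = I cosω + sinω [n̂]ₓ + (1−cosω) n̂n̂ᵀ gives
  R = [-0.437269, +0.327236, -0.837683; -0.844731, +0.170159, +0.507420; +0.308585, +0.929496, +0.202022]
β = atan2(√(R₁₃²+R₂₃²), R₃₃) = 1.367375; α = atan2(R₂₃, R₁₃) mod 2π = 2.596961; γ = atan2(R₃₂, −R₃₁) mod 2π = 1.891339
First d^3_{-1,0}(β=1.3674), then the phase factors e^{-i(-1)α} and e^{-i(0)γ}:
With c≡cos(β/2)=0.775249 and s≡sin(β/2)=0.631656, N=[2·24·6·6]^{1/2}=41.569219
Admissible k: 1..3 (factorial args all ≥0)
  k=1: (−1)^0·41.5692/(12)·0.7752^5·0.6317^1 = +0.612741
  k=2: (−1)^1·41.5692/(4)·0.7752^3·0.6317^3 = -1.220329
  k=3: (−1)^2·41.5692/(12)·0.7752^1·0.6317^5 = +0.270044
d^3_{-1,0}(1.3674) = +0.612741 -1.220329 +0.270044 = -0.337544
Phases: e^{-i·(-1)·2.5970}=-0.855318+0.518103i, e^{-i·(0)·1.8913}=+1.000000+0.000000i ⇒ D=+0.288708-0.174883i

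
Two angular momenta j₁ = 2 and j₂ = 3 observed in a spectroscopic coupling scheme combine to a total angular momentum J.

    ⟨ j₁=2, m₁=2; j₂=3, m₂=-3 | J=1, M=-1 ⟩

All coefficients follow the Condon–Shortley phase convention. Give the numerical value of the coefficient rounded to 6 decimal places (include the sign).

√[3·4!0!2!/7! · 4!0!0!6!0!2!] = √(6912/7)
  +(−1)^0/∏(0,4,0,0,0,2)! = 1/48  (running 1/48)
⟨..|..⟩ = √(6912/7)·(1/48) = +0.654654

+√(3/7) ≈ +0.654654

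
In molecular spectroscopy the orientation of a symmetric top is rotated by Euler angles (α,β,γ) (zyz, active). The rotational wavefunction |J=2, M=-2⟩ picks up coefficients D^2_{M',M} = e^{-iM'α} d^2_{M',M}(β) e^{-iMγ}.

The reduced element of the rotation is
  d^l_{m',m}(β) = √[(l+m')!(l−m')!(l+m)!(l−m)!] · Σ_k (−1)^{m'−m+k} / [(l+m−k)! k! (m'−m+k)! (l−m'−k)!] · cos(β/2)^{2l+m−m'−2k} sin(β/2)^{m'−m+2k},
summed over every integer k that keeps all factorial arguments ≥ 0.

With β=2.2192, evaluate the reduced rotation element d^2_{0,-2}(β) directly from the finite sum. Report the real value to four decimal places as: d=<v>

d^2_{0,-2}(β=2.2192) via the finite sum:
Half-angle: c=0.445020, s=0.895521. N=√(2·2·1·24)=9.797959
k∈{0} keeps every argument non-negative
  k=0: (−1)^2·9.7980/(4)·0.4450^2·0.8955^2 = +0.389032
d^2_{0,-2}(2.2192) = +0.389032

d=0.3890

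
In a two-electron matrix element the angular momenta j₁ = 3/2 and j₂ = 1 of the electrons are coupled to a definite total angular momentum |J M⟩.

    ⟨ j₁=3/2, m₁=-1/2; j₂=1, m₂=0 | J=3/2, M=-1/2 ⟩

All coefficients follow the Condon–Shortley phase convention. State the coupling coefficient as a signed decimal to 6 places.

−√(1/15) ≈ -0.258199

j₁+j₂−J=1  J+j₁−j₂=2  J−j₁+j₂=1  j₁+j₂+J+1=5
(j₁±m₁, j₂±m₂, J±M) = (1,2,1,1,1,2)
P² = 4/15
sum k=0..1:
  [0] +1/2 = 1/2
  [1] −1/1 = -1
S = -1/2
C² = P²·S² = 1/15 ; C = -0.258199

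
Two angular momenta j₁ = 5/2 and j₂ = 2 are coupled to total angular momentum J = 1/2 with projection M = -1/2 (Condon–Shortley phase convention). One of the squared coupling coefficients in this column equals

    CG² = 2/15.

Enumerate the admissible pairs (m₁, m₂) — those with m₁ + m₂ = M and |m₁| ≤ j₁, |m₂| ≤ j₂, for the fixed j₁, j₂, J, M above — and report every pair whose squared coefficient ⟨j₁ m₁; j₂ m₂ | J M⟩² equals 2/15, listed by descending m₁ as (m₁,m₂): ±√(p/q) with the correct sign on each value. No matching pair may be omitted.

(1/2,-1): −√(2/15)

Admissible pairs with m₁+m₂ = M = -1/2: (-5/2,2), (-3/2,1), (-1/2,0), (1/2,-1), (3/2,-2)
  (m₁,m₂)=(3/2,-2): CG² = 1/15, CG = +√(1/15)
  (m₁,m₂)=(1/2,-1): CG² = 2/15, CG = −√(2/15)   ← matches the target
  (m₁,m₂)=(-1/2,0): CG² = 1/5, CG = +√(1/5)
  (m₁,m₂)=(-3/2,1): CG² = 4/15, CG = −√(4/15)
  (m₁,m₂)=(-5/2,2): CG² = 1/3, CG = +√(1/3)
Pairs with CG² = 2/15: (1/2,-1): −√(2/15)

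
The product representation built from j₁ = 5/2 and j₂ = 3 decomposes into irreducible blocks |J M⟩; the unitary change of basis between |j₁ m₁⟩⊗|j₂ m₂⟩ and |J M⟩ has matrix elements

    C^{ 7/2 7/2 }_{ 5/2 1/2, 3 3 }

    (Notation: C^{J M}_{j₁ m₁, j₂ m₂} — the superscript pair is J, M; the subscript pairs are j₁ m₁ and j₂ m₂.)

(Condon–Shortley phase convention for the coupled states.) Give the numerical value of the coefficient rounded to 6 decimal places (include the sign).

+0.577350  (= +√(1/3))

√[8·2!3!4!/10! · 3!2!6!0!7!0!] = √(27648)
  +(−1)^2/∏(2,0,0,4,3,0)! = 1/288  (running 1/288)
⟨..|..⟩ = √(27648)·(1/288) = +0.577350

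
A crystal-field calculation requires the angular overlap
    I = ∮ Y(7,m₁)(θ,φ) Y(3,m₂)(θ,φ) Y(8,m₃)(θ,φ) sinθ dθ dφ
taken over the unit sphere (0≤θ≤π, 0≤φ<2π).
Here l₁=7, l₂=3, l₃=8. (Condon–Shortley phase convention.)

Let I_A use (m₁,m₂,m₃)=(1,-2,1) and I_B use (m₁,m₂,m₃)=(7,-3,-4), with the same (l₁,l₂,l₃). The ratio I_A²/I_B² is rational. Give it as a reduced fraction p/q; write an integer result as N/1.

Shared (l₁,l₂,l₃)=(7,3,8): N and (l;000)² cancel in I_A²/I_B².
A: Δ = 2!·12!·4!/19! = 1/5290740; Racah Σ t=0..1: t=0:+1/6220800 t=1:−1/14515200 = 1/10886400; ⇒ 3j(7 3 8; 1 -2 1)² = 128/12597, sgn -1
B: Δ = 2!·12!·4!/19! = 1/5290740; Racah Σ t=0..0: t=0:+1/22992076800 = 1/22992076800; ⇒ 3j(7 3 8; 7 -3 -4)² = 1/3876, sgn +1
I_A²/I_B² = (128/12597)/(1/3876) = 512/13

512/13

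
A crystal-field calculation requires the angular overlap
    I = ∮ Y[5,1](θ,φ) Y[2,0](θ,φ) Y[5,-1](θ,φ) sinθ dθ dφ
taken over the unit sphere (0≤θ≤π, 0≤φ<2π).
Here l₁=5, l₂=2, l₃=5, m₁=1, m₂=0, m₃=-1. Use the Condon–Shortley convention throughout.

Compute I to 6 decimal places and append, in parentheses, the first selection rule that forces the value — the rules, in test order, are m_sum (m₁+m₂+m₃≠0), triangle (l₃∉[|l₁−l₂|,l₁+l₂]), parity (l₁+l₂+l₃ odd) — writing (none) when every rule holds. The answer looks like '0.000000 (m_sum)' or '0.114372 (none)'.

Rules hold: Σm=0, L=12 even, 3≤5≤7.
N = 11·5·11 = 605
Δ = 2!·8!·2!/13! = 1/38610
Racah Σ t=0..2: t=0:+1/2880 t=1:−1/576 t=2:+1/2880 = -1/960
⇒ 3j(5 2 5; 0 0 0)² = 10/429, sgn +1
Racah Σ t=0..2: t=0:+1/2304 t=1:−1/720 t=2:+1/5760 = -1/1280
⇒ 3j(5 2 5; 1 0 -1)² = 27/1430, sgn -1
4πI² = N·(3j₀)²·(3jₘ)² = 45/169
I = -1·√(0.266272/4π) = -0.14556534
No selection rule forces the value: the integral is nonzero (none).

-0.145565 (none)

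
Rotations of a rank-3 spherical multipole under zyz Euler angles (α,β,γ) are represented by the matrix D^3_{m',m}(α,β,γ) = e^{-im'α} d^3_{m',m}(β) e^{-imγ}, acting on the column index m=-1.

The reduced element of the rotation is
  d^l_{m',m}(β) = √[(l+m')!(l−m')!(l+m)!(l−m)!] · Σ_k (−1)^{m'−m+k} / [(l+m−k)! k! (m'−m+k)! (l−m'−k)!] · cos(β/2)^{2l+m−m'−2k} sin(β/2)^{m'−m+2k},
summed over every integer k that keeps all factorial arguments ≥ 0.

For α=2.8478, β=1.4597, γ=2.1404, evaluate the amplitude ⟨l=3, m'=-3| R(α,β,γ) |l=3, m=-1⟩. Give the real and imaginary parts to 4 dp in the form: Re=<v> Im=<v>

D^3_{-3,-1}(2.8478,1.4597,2.1404) = e^{-i·-3·2.8478}·d^3_{-3,-1}(1.4597)·e^{-i·-1·2.1404}. Compute d first:
With c≡cos(β/2)=0.745274 and s≡sin(β/2)=0.666758, N=[1·720·2·24]^{1/2}=185.903201
The bounds max(0,m−m')=2 and min(l+m,l−m')=2 give 1 term
  k=2: (−1)^0·185.9032/(48)·0.7453^4·0.6668^2 = +0.531186
d^3_{-3,-1}(1.4597) = +0.531186
Attach z-rotation phases: D = e^{-i(-3)(2.8478)}·(+0.531186)·e^{-i(-1)(2.1404)} = -0.162940-0.505578i

Re=-0.1629 Im=-0.5056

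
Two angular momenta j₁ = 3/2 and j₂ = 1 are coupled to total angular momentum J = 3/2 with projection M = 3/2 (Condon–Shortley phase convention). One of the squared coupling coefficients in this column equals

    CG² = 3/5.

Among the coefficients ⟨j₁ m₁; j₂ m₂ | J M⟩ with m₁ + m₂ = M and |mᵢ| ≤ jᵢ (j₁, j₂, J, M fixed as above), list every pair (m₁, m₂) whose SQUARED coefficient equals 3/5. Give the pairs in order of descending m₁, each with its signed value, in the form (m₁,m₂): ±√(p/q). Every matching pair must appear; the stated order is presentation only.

(3/2,0): +√(3/5)

Admissible pairs with m₁+m₂ = M = 3/2: (1/2,1), (3/2,0)
  (m₁,m₂)=(3/2,0): CG² = 3/5, CG = +√(3/5)   ← matches the target
  (m₁,m₂)=(1/2,1): CG² = 2/5, CG = −√(2/5)
Pairs with CG² = 3/5: (3/2,0): +√(3/5)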